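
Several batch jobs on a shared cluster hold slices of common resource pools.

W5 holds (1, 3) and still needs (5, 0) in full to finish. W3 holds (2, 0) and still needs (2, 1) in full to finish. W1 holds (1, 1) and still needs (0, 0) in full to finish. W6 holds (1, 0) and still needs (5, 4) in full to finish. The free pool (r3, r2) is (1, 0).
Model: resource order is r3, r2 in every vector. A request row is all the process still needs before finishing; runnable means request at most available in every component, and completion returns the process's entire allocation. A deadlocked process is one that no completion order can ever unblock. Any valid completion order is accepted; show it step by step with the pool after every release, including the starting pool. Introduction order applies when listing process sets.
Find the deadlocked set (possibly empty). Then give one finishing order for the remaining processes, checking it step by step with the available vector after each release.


The deadlocked set is W5 and W6.
Key observation: even finishing W1, W3 leaves just (4, 1) free — too little r3 for any of the remaining processes.
The rest can finish in the order W1, W3. Step-by-step check:
  pool = (1, 0)
  run W1 (needs (0, 0), free (1, 0)); after release of (1, 1) the pool is (2, 1)
  run W3 (needs (2, 1), free (2, 1)); after release of (2, 0) the pool is (4, 1)
The blocked processes can never fit:
  W5 cannot run: need (5, 0) vs free (4, 1) (insufficient r3)
  W6 cannot run: need (5, 4) vs free (4, 1) (insufficient r3 and r2)


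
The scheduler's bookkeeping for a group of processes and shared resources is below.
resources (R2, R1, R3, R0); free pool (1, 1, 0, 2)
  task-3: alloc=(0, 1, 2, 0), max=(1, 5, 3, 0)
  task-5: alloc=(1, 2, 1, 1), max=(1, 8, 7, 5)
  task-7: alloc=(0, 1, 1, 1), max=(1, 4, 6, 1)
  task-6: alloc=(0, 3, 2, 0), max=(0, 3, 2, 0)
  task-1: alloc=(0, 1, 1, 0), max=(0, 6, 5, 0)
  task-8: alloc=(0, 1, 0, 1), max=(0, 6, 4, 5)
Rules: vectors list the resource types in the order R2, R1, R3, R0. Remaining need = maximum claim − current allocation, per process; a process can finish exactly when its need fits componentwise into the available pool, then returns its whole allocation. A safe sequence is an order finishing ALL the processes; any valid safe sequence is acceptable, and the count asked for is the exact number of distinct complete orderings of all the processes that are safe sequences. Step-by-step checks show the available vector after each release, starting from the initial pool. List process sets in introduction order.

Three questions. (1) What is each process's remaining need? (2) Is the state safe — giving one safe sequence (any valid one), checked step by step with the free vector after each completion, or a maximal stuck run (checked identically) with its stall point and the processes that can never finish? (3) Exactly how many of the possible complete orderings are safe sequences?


(1) Outstanding need per process (order R2, R1, R3, R0):
  task-3: (1, 4, 1, 0)
  task-5: (0, 6, 6, 4)
  task-7: (1, 3, 5, 0)
  task-6: (0, 0, 0, 0)
  task-1: (0, 5, 4, 0)
  task-8: (0, 5, 4, 4)
(2) UNSAFE.
Key observation: no order helps: past task-6, task-3, task-1, task-7, the free pool tops out at (1, 7, 6, 3), below what each blocked process needs in R0.
The run task-6, task-3, task-1, task-7 cannot be extended any further. Check, step by step:
  pool = (1, 1, 0, 2)
  task-6: need (0, 0, 0, 0) fits (1, 1, 0, 2); releases (0, 3, 2, 0), pool now (1, 4, 2, 2)
  task-3: need (1, 4, 1, 0) fits (1, 4, 2, 2); releases (0, 1, 2, 0), pool now (1, 5, 4, 2)
  task-1: need (0, 5, 4, 0) fits (1, 5, 4, 2); releases (0, 1, 1, 0), pool now (1, 6, 5, 2)
  task-7: need (1, 3, 5, 0) fits (1, 6, 5, 2); releases (0, 1, 1, 1), pool now (1, 7, 6, 3)
  task-5 cannot run: need (0, 6, 6, 4) vs free (1, 7, 6, 3) (insufficient R0)
  task-8 cannot run: need (0, 5, 4, 4) vs free (1, 7, 6, 3) (insufficient R0)
Never able to finish: task-5 and task-8.
(3) Precisely 0 of the possible complete orderings are safe sequences.


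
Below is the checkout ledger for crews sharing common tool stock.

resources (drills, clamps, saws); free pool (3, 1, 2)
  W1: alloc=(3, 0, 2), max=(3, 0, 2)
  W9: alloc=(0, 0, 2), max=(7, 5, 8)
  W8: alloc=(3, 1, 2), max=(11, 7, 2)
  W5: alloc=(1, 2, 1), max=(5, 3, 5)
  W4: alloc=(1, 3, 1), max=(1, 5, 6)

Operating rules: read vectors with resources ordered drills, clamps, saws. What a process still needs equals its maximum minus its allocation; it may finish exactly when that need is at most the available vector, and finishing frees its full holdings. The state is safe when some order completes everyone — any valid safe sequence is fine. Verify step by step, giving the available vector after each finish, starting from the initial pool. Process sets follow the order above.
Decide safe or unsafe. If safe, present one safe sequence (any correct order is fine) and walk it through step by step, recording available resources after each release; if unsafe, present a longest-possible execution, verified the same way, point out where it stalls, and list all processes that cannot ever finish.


SAFE — a valid safe sequence is W1, W5, W4, W8, W9.
Key observation: W5 is the earliest step where a requested resource binds exactly: need (4, 1, 4), pool (6, 1, 4) at its turn.
Check, step by step:
  pool = (3, 1, 2)
  W1 needs (0, 0, 0) <= (3, 1, 2) -> finishes; pool += (3, 0, 2) = (6, 1, 4)
  W5 needs (4, 1, 4) <= (6, 1, 4) -> finishes; pool += (1, 2, 1) = (7, 3, 5)
  W4 needs (0, 2, 5) <= (7, 3, 5) -> finishes; pool += (1, 3, 1) = (8, 6, 6)
  W8 needs (8, 6, 0) <= (8, 6, 6) -> finishes; pool += (3, 1, 2) = (11, 7, 8)
  W9 needs (7, 5, 6) <= (11, 7, 8) -> finishes; pool += (0, 0, 2) = (11, 7, 10)


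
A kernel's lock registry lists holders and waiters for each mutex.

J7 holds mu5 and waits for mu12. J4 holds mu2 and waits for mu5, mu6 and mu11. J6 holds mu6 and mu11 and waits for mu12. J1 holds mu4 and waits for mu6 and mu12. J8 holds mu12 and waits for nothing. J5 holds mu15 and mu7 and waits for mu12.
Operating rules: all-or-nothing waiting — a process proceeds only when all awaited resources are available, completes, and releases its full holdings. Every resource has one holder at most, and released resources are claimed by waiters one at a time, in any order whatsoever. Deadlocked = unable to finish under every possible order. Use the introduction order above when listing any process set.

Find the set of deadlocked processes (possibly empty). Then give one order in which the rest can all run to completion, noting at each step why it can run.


Nothing here is deadlocked.
Key observation: the wait graph is acyclic; completion cascades from the unblocked processes through everyone else.
One completion order for the rest: J8, J7, J6, J1, J5, J4.
Check, step by step:
  J8: no waits; runs immediately, freeing mu12
  run J7 (all its waits — mu12 — are resolved); releases mu5
  run J6 (all its waits — mu12 — are resolved); releases mu6 and mu11
  run J1 (all its waits — mu6 and mu12 — are resolved); releases mu4
  run J5 (all its waits — mu12 — are resolved); releases mu15 and mu7
  run J4 (all its waits — mu5, mu6 and mu11 — are resolved); releases mu2


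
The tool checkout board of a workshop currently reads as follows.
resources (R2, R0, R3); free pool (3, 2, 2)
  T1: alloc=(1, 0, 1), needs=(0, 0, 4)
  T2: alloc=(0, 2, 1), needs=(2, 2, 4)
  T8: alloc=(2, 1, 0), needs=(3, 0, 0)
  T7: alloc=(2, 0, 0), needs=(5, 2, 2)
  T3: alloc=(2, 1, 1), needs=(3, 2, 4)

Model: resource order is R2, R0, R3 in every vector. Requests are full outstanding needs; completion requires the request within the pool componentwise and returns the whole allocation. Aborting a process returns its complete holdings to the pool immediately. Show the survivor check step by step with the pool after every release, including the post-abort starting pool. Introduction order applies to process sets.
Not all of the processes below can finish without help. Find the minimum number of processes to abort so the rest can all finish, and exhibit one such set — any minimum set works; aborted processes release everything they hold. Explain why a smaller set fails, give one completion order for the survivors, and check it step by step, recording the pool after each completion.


Minimum abort set: T1 and T3.
Key observation: no ordering could ever have run T2 before the abort of T1 and T3; with (3, 1, 2) back in the pool it fits at step 1.
No one abort is enough; case by case: T1 alone leaves T2 blocked (short on R3); T2 alone leaves T1 blocked (short on R3); T8 alone leaves T1 blocked (short on R3); T7 alone leaves T1 blocked (short on R3); T3 alone leaves T1 blocked (short on R3).
The survivors complete as T2, T8, T7. Step-by-step check (starting from the post-abort pool):
  pool = (6, 3, 4)
  T2: need (2, 2, 4) fits (6, 3, 4); releases (0, 2, 1), pool now (6, 5, 5)
  T8: need (3, 0, 0) fits (6, 5, 5); releases (2, 1, 0), pool now (8, 6, 5)
  T7: need (5, 2, 2) fits (8, 6, 5); releases (2, 0, 0), pool now (10, 6, 5)


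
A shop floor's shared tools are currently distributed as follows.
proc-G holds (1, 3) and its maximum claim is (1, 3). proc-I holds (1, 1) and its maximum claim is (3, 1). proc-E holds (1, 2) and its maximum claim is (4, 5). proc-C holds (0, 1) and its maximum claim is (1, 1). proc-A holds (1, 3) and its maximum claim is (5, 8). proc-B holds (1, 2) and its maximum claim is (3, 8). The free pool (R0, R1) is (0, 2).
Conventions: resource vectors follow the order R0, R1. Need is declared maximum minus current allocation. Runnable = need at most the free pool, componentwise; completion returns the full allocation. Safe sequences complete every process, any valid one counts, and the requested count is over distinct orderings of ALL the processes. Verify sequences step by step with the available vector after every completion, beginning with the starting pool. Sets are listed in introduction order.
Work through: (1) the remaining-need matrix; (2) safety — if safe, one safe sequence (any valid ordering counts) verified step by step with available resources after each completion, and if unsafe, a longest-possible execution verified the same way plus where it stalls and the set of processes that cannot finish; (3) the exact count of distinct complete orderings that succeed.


(1) Remaining need (order R0, R1):
  proc-G: (0, 0)
  proc-I: (2, 0)
  proc-E: (3, 3)
  proc-C: (1, 0)
  proc-A: (4, 5)
  proc-B: (2, 6)
(2) UNSAFE — no complete ordering exists.
Key observation: even finishing proc-G, proc-C leaves just (1, 6) free — too little R0 for any of the remaining processes.
The run proc-G, proc-C cannot be extended any further. Walking it through:
  pool = (0, 2)
  proc-G: need (0, 0) fits (0, 2); releases (1, 3), pool now (1, 5)
  proc-C: need (1, 0) fits (1, 5); releases (0, 1), pool now (1, 6)
  proc-I still needs (2, 0) but only (1, 6) is free — short on R0
  proc-E still needs (3, 3) but only (1, 6) is free — short on R0
  proc-A still needs (4, 5) but only (1, 6) is free — short on R0
  proc-B still needs (2, 6) but only (1, 6) is free — short on R0
Processes that can never finish: proc-I, proc-E, proc-A and proc-B.
(3) The exact count: 0 of the possible complete orderings are safe sequences.


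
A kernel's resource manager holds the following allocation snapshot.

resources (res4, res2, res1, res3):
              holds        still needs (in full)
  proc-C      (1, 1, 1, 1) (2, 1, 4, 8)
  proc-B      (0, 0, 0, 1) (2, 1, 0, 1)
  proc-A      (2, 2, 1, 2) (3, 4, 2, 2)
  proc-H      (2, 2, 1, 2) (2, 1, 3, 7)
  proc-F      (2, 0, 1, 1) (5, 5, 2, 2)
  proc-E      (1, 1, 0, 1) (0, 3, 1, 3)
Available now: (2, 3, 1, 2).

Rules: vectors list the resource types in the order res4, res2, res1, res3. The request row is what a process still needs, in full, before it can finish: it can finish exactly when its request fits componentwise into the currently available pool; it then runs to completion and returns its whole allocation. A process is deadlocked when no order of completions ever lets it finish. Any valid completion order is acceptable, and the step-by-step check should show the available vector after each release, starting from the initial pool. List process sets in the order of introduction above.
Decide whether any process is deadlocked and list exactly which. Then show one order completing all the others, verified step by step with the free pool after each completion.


Deadlocked set: proc-C, proc-A, proc-H and proc-F.
Key observation: res1 is the bottleneck — with proc-B, proc-E done the pool holds (3, 4, 1, 4), short of every remaining need.
The rest can finish in the order proc-B, proc-E. Step-by-step check:
  pool = (2, 3, 1, 2)
  proc-B: need (2, 1, 0, 1) fits (2, 3, 1, 2); releases (0, 0, 0, 1), pool now (2, 3, 1, 3)
  proc-E: need (0, 3, 1, 3) fits (2, 3, 1, 3); releases (1, 1, 0, 1), pool now (3, 4, 1, 4)
None of the blocked processes ever fits:
  blocked: proc-C wants (2, 1, 4, 8), pool (3, 4, 1, 4) — not enough res1 and res3
  blocked: proc-A wants (3, 4, 2, 2), pool (3, 4, 1, 4) — not enough res1
  blocked: proc-H wants (2, 1, 3, 7), pool (3, 4, 1, 4) — not enough res1 and res3
  blocked: proc-F wants (5, 5, 2, 2), pool (3, 4, 1, 4) — not enough res4, res2 and res1


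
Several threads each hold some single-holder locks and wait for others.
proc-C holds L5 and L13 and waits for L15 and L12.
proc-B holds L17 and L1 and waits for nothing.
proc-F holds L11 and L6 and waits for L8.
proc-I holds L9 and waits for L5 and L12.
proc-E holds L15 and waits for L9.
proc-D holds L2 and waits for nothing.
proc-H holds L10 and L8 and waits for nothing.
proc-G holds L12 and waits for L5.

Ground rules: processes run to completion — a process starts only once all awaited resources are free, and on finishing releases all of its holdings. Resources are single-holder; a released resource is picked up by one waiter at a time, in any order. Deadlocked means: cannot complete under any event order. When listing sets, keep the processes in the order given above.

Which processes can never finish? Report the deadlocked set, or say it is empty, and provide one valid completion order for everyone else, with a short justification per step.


Deadlocked set: proc-C, proc-I, proc-E and proc-G.
Key observation: the loop proc-C -> proc-E -> proc-I -> proc-C blocks itself forever; proc-G is caught in further circular waits.
A valid finishing order for the others: proc-H, proc-F, proc-B, proc-D.
Verifying each step:
  proc-H waits on nothing -> runs at once and releases L10 and L8
  proc-F waits on L8 — all released -> runs and releases L11 and L6
  proc-B waits on nothing -> runs at once and releases L17 and L1
  proc-D waits on nothing -> runs at once and releases L2


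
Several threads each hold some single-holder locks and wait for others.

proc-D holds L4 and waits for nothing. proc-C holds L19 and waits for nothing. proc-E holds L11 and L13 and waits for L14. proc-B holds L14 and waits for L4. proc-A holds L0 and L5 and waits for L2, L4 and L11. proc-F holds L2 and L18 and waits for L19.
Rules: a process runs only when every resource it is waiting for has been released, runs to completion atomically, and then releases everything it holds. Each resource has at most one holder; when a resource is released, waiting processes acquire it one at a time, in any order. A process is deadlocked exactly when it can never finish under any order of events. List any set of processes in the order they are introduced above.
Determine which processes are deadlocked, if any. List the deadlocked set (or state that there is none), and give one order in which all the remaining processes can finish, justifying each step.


Nothing here is deadlocked.
Key observation: all waits point, directly or indirectly, at processes that can finish, so nothing is permanently blocked.
The rest can finish in the order proc-D, proc-C, proc-F, proc-B, proc-E, proc-A.
Walking it through:
  run proc-D (it waits on nothing); releases L4
  run proc-C (it waits on nothing); releases L19
  proc-F waits on L19 — all released -> runs and releases L2 and L18
  proc-B waits on L4 — all released -> runs and releases L14
  proc-E waits on L14 — all released -> runs and releases L11 and L13
  proc-A waits on L2, L4 and L11 — all released -> runs and releases L0 and L5


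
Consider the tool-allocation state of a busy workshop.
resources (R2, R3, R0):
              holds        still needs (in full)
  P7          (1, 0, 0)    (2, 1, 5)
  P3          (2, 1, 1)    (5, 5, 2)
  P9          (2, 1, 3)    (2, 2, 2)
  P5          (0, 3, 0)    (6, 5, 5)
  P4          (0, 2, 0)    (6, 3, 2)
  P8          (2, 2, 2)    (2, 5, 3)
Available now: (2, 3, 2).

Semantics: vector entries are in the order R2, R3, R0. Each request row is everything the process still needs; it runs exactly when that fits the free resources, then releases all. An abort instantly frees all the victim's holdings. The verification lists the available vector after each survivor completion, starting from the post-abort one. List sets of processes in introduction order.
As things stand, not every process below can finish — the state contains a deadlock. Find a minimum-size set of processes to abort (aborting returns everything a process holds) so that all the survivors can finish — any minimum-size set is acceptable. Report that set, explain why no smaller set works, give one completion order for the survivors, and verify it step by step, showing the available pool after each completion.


Minimum abort set: P3.
Key observation: P5 could never have finished before the abort; with (2, 1, 1) returned by P3, it fits at step 3.
No smaller set exists: with zero aborts the deadlock remains.
One survivor order: P9, P7, P5, P8, P4. Walking it through (post-abort pool first):
  pool = (4, 4, 3)
  run P9 (needs (2, 2, 2), free (4, 4, 3)); after release of (2, 1, 3) the pool is (6, 5, 6)
  run P7 (needs (2, 1, 5), free (6, 5, 6)); after release of (1, 0, 0) the pool is (7, 5, 6)
  run P5 (needs (6, 5, 5), free (7, 5, 6)); after release of (0, 3, 0) the pool is (7, 8, 6)
  run P8 (needs (2, 5, 3), free (7, 8, 6)); after release of (2, 2, 2) the pool is (9, 10, 8)
  run P4 (needs (6, 3, 2), free (9, 10, 8)); after release of (0, 2, 0) the pool is (9, 12, 8)


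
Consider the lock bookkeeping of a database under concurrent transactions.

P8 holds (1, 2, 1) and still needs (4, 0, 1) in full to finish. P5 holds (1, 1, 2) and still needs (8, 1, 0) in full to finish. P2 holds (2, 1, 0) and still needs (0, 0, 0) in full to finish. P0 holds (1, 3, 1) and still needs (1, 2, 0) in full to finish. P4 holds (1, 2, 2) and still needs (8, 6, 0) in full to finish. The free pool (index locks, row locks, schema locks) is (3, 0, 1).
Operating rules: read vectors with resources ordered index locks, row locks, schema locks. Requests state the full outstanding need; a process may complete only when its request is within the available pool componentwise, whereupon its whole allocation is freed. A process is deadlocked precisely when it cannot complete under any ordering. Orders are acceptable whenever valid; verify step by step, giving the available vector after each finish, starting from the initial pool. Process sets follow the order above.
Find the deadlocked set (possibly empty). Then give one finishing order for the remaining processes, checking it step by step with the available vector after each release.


Deadlocked: P5 and P4.
Key observation: after P2, P8, P0 complete, (7, 6, 3) is the best the pool ever gets, yet each leftover process wants more index locks.
The rest can finish in the order P2, P8, P0. Check, step by step:
  pool = (3, 0, 1)
  P2: need (0, 0, 0) fits (3, 0, 1); releases (2, 1, 0), pool now (5, 1, 1)
  P8: need (4, 0, 1) fits (5, 1, 1); releases (1, 2, 1), pool now (6, 3, 2)
  P0: need (1, 2, 0) fits (6, 3, 2); releases (1, 3, 1), pool now (7, 6, 3)
The stuck group stays short no matter what:
  P5 cannot run: need (8, 1, 0) vs free (7, 6, 3) (insufficient index locks)
  P4 cannot run: need (8, 6, 0) vs free (7, 6, 3) (insufficient index locks)


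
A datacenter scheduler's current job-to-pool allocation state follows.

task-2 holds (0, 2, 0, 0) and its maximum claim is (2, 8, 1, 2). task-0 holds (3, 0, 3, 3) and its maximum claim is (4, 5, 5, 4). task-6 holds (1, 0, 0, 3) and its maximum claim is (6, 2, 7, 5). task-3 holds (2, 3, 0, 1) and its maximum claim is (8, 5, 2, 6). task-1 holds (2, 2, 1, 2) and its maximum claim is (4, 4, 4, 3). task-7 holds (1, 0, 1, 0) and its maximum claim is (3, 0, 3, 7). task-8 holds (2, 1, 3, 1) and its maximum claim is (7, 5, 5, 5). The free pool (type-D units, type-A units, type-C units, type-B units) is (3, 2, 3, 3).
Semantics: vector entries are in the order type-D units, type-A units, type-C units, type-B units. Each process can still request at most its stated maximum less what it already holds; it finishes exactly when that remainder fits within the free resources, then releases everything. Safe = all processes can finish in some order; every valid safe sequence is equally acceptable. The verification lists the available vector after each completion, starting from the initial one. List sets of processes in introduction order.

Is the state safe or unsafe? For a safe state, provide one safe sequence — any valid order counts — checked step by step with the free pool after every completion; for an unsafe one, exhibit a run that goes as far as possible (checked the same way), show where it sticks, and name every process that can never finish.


SAFE. One safe sequence: task-1, task-8, task-0, task-6, task-3, task-7, task-2.
Key observation: the order's first zero-slack moment is task-1 ((2, 2, 3, 1) needed, (3, 2, 3, 3) free — a requested resource with nothing to spare).
Step-by-step check:
  pool = (3, 2, 3, 3)
  task-1: need (2, 2, 3, 1) fits (3, 2, 3, 3); releases (2, 2, 1, 2), pool now (5, 4, 4, 5)
  task-8: need (5, 4, 2, 4) fits (5, 4, 4, 5); releases (2, 1, 3, 1), pool now (7, 5, 7, 6)
  task-0: need (1, 5, 2, 1) fits (7, 5, 7, 6); releases (3, 0, 3, 3), pool now (10, 5, 10, 9)
  task-6: need (5, 2, 7, 2) fits (10, 5, 10, 9); releases (1, 0, 0, 3), pool now (11, 5, 10, 12)
  task-3: need (6, 2, 2, 5) fits (11, 5, 10, 12); releases (2, 3, 0, 1), pool now (13, 8, 10, 13)
  task-7: need (2, 0, 2, 7) fits (13, 8, 10, 13); releases (1, 0, 1, 0), pool now (14, 8, 11, 13)
  task-2: need (2, 6, 1, 2) fits (14, 8, 11, 13); releases (0, 2, 0, 0), pool now (14, 10, 11, 13)


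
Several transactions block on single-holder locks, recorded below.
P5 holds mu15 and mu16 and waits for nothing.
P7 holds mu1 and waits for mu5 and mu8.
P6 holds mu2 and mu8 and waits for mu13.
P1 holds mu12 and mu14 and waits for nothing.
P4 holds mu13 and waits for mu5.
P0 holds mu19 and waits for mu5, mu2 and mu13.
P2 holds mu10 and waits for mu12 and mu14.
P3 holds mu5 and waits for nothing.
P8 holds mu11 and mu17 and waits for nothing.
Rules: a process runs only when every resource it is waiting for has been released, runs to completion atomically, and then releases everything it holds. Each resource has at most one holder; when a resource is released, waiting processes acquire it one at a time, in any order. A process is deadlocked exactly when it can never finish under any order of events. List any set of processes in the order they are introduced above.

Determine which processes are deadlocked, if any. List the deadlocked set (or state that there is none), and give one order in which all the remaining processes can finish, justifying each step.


No process is deadlocked.
Key observation: the wait graph is acyclic; completion cascades from the unblocked processes through everyone else.
The rest can finish in the order P1, P8, P3, P2, P4, P5, P6, P7, P0.
Verifying each step:
  P1 waits on nothing -> runs at once and releases mu12 and mu14
  P8 waits on nothing -> runs at once and releases mu11 and mu17
  P3 waits on nothing -> runs at once and releases mu5
  P2 waits on mu12 and mu14 — all released -> runs and releases mu10
  P4 waits on mu5 — all released -> runs and releases mu13
  P5 waits on nothing -> runs at once and releases mu15 and mu16
  P6 waits on mu13 — all released -> runs and releases mu2 and mu8
  P7 waits on mu5 and mu8 — all released -> runs and releases mu1
  P0 waits on mu5, mu2 and mu13 — all released -> runs and releases mu19


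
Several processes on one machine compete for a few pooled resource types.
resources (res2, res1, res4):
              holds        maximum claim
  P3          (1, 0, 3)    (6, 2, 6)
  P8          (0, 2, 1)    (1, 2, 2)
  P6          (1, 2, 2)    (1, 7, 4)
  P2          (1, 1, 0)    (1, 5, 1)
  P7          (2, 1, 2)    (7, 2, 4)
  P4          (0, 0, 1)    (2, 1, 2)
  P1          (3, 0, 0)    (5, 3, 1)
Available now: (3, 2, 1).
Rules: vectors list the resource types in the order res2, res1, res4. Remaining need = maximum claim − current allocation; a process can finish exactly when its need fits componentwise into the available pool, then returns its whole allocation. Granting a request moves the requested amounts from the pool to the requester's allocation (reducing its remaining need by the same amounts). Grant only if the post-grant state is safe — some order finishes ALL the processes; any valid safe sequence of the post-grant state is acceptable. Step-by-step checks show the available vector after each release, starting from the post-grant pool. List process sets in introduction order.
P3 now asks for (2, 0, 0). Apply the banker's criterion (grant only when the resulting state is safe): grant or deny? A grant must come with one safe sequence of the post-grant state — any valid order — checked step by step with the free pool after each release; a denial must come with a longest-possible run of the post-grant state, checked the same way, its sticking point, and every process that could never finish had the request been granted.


GRANT — the state after the grant stays safe, e.g. via P8, P2, P6, P4, P3, P1, P7.
Key observation: post-grant, (1, 2, 1) remains, and an order beginning with P8 completes everyone.
Check on the post-grant state, step by step:
  pool = (1, 2, 1)
  P8 needs (1, 0, 1) <= (1, 2, 1) -> finishes; pool += (0, 2, 1) = (1, 4, 2)
  P2 needs (0, 4, 1) <= (1, 4, 2) -> finishes; pool += (1, 1, 0) = (2, 5, 2)
  P6 needs (0, 5, 2) <= (2, 5, 2) -> finishes; pool += (1, 2, 2) = (3, 7, 4)
  P4 needs (2, 1, 1) <= (3, 7, 4) -> finishes; pool += (0, 0, 1) = (3, 7, 5)
  P3 needs (3, 2, 3) <= (3, 7, 5) -> finishes; pool += (3, 0, 3) = (6, 7, 8)
  P1 needs (2, 3, 1) <= (6, 7, 8) -> finishes; pool += (3, 0, 0) = (9, 7, 8)
  P7 needs (5, 1, 2) <= (9, 7, 8) -> finishes; pool += (2, 1, 2) = (11, 8, 10)


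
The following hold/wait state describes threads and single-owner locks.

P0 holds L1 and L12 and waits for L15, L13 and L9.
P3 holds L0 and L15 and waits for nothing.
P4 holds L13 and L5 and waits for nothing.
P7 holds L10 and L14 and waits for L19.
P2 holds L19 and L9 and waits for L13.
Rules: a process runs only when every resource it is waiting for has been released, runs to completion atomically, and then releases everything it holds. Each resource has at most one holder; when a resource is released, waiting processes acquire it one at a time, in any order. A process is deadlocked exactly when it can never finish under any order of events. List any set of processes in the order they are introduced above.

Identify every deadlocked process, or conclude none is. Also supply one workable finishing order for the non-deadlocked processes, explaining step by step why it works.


No process is deadlocked.
Key observation: the wait graph is acyclic; completion cascades from the unblocked processes through everyone else.
A valid finishing order for the others: P4, P2, P7, P3, P0.
Verifying each step:
  P4 waits on nothing -> runs at once and releases L13 and L5
  P2 waits on L13 — all released -> runs and releases L19 and L9
  P7 waits on L19 — all released -> runs and releases L10 and L14
  P3 waits on nothing -> runs at once and releases L0 and L15
  P0 waits on L15, L13 and L9 — all released -> runs and releases L1 and L12


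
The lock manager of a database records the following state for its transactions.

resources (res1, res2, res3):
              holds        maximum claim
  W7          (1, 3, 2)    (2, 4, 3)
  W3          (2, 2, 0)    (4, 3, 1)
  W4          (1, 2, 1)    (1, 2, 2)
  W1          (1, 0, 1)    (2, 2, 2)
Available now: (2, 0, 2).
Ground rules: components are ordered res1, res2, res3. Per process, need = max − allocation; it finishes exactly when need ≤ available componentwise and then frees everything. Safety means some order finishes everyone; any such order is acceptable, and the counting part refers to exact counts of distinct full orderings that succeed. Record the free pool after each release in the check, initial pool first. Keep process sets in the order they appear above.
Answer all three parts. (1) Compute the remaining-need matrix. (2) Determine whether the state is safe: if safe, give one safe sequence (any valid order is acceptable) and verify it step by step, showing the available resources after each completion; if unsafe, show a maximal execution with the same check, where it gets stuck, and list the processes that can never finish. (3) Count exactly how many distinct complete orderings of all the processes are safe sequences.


(1) Remaining need (order res1, res2, res3):
  W7: (1, 1, 1)
  W3: (2, 1, 1)
  W4: (0, 0, 1)
  W1: (1, 2, 1)
(2) The state is SAFE; one workable sequence: W4, W1, W7, W3.
Key observation: W1 marks the first exact bind of the order: its need (1, 2, 1) fits the free (3, 2, 3) with zero slack on a requested resource.
Check, step by step:
  pool = (2, 0, 2)
  W4 needs (0, 0, 1) <= (2, 0, 2) -> finishes; pool += (1, 2, 1) = (3, 2, 3)
  W1 needs (1, 2, 1) <= (3, 2, 3) -> finishes; pool += (1, 0, 1) = (4, 2, 4)
  W7 needs (1, 1, 1) <= (4, 2, 4) -> finishes; pool += (1, 3, 2) = (5, 5, 6)
  W3 needs (2, 1, 1) <= (5, 5, 6) -> finishes; pool += (2, 2, 0) = (7, 7, 6)
(3) Exactly 6 of the possible complete orderings are safe sequences.


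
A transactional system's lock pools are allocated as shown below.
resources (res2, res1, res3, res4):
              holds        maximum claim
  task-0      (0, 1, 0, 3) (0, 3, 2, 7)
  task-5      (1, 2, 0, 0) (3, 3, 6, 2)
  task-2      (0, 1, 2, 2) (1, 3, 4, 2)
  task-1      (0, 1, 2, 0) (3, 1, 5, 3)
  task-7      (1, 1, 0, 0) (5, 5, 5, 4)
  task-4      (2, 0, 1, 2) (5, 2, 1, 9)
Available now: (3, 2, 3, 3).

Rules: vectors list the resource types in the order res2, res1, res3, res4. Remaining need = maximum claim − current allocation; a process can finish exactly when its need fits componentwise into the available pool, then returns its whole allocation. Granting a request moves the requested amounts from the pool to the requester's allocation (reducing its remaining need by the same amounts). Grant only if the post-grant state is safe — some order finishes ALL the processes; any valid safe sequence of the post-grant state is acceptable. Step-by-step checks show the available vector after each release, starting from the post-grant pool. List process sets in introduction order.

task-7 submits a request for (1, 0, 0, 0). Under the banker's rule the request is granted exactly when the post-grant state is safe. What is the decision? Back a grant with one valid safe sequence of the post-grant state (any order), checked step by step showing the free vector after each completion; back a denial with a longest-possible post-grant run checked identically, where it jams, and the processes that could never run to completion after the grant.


DENY. Granting would leave the state unsafe.
Key observation: after task-2, task-0 the pool peaks at (2, 4, 5, 8), and each blocked process is short somewhere: task-5 on res3; task-1 on res2; task-7 on res2; task-4 on res2.
Pretend the grant happened; the run task-2, task-0 goes as far as possible. Step-by-step check:
  pool = (2, 2, 3, 3)
  run task-2 (needs (1, 2, 2, 0), free (2, 2, 3, 3)); after release of (0, 1, 2, 2) the pool is (2, 3, 5, 5)
  run task-0 (needs (0, 2, 2, 4), free (2, 3, 5, 5)); after release of (0, 1, 0, 3) the pool is (2, 4, 5, 8)
  task-5 still needs (2, 1, 6, 2) but only (2, 4, 5, 8) is free — short on res3
  task-1 still needs (3, 0, 3, 3) but only (2, 4, 5, 8) is free — short on res2
  task-7 still needs (3, 4, 5, 4) but only (2, 4, 5, 8) is free — short on res2
  task-4 still needs (3, 2, 0, 7) but only (2, 4, 5, 8) is free — short on res2
Processes that could never finish after the grant: task-5, task-1, task-7 and task-4.


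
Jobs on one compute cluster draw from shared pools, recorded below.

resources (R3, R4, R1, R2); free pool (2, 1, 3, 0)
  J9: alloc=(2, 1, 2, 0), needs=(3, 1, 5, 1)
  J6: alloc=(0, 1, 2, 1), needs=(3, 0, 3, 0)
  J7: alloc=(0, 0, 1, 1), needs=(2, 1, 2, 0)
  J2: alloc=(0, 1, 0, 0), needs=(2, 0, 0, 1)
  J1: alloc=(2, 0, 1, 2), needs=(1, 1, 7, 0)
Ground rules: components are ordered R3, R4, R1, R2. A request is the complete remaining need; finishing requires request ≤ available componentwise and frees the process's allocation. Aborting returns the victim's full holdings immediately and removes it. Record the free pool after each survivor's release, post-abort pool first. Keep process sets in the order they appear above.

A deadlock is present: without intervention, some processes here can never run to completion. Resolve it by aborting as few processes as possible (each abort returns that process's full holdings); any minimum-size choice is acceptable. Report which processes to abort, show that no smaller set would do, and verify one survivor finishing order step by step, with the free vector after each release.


The answer: abort J1.
Key observation: the deadlocked J9 becomes finishable only because J1 released (2, 0, 1, 2); it completes at step 3 below.
Why nothing smaller works: aborting no one leaves the state deadlocked as given.
Survivors finish in the order: J2, J7, J9, J6. Walking it through (pool after the aborts first):
  pool = (4, 1, 4, 2)
  run J2 (needs (2, 0, 0, 1), free (4, 1, 4, 2)); after release of (0, 1, 0, 0) the pool is (4, 2, 4, 2)
  run J7 (needs (2, 1, 2, 0), free (4, 2, 4, 2)); after release of (0, 0, 1, 1) the pool is (4, 2, 5, 3)
  run J9 (needs (3, 1, 5, 1), free (4, 2, 5, 3)); after release of (2, 1, 2, 0) the pool is (6, 3, 7, 3)
  run J6 (needs (3, 0, 3, 0), free (6, 3, 7, 3)); after release of (0, 1, 2, 1) the pool is (6, 4, 9, 4)


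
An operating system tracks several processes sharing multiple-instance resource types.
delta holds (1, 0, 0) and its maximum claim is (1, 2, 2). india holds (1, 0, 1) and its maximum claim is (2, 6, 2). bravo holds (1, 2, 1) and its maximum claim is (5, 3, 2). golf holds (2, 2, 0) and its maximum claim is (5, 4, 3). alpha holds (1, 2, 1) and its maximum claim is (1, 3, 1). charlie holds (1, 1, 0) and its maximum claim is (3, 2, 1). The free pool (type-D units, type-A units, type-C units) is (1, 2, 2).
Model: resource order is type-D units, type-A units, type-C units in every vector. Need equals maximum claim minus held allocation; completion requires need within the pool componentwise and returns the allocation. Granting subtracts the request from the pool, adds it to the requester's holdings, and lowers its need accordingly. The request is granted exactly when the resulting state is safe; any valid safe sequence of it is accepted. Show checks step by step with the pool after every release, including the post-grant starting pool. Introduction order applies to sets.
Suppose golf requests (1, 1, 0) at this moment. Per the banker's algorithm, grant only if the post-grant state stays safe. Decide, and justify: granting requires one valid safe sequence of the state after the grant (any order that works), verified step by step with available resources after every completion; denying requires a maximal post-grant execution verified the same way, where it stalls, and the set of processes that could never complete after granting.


GRANT. The post-grant state is safe; one safe sequence: alpha, delta, charlie, golf, bravo, india.
Key observation: granting shrinks the pool to (0, 1, 2), yet alpha still fits and the chain goes through.
Check on the post-grant state, step by step:
  pool = (0, 1, 2)
  alpha needs (0, 1, 0) <= (0, 1, 2) -> finishes; pool += (1, 2, 1) = (1, 3, 3)
  delta needs (0, 2, 2) <= (1, 3, 3) -> finishes; pool += (1, 0, 0) = (2, 3, 3)
  charlie needs (2, 1, 1) <= (2, 3, 3) -> finishes; pool += (1, 1, 0) = (3, 4, 3)
  golf needs (2, 1, 3) <= (3, 4, 3) -> finishes; pool += (3, 3, 0) = (6, 7, 3)
  bravo needs (4, 1, 1) <= (6, 7, 3) -> finishes; pool += (1, 2, 1) = (7, 9, 4)
  india needs (1, 6, 1) <= (7, 9, 4) -> finishes; pool += (1, 0, 1) = (8, 9, 5)


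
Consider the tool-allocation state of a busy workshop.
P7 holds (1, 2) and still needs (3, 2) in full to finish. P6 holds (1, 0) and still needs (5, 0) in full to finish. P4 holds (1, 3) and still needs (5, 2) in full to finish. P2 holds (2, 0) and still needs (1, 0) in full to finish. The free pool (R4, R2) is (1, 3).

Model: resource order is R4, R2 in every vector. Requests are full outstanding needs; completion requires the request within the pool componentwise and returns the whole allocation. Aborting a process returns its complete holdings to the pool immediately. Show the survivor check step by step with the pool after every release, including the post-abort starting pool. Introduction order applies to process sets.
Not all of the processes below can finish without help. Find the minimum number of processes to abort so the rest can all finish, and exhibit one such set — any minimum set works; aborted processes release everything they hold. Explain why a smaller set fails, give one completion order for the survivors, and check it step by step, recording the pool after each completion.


Abort P6.
Key observation: P4 had no path to completion before; after the abort of P6 ((1, 0) returned), step 3 is where it fits.
No smaller set exists: with zero aborts the deadlock remains.
The survivors complete as P2, P7, P4. Check, step by step (starting from the post-abort pool):
  pool = (2, 3)
  run P2 (needs (1, 0), free (2, 3)); after release of (2, 0) the pool is (4, 3)
  run P7 (needs (3, 2), free (4, 3)); after release of (1, 2) the pool is (5, 5)
  run P4 (needs (5, 2), free (5, 5)); after release of (1, 3) the pool is (6, 8)


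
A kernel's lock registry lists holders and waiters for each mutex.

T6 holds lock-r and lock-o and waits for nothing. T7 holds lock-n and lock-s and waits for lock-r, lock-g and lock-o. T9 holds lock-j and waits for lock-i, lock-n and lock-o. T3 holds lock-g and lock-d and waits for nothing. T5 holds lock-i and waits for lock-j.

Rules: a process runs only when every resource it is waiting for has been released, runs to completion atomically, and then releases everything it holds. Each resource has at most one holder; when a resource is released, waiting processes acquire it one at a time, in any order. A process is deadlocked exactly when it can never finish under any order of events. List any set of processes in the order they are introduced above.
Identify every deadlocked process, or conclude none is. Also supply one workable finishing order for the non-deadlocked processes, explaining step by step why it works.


The deadlocked set is T9 and T5.
Key observation: the wait chain closes on itself along T9 -> T5 -> T9; no other process is dragged down with it.
One completion order for the rest: T3, T6, T7.
Check, step by step:
  T3 waits on nothing -> runs at once and releases lock-g and lock-d
  T6 waits on nothing -> runs at once and releases lock-r and lock-o
  T7: everything it awaited (lock-r, lock-g and lock-o) is free; runs, freeing lock-n and lock-s


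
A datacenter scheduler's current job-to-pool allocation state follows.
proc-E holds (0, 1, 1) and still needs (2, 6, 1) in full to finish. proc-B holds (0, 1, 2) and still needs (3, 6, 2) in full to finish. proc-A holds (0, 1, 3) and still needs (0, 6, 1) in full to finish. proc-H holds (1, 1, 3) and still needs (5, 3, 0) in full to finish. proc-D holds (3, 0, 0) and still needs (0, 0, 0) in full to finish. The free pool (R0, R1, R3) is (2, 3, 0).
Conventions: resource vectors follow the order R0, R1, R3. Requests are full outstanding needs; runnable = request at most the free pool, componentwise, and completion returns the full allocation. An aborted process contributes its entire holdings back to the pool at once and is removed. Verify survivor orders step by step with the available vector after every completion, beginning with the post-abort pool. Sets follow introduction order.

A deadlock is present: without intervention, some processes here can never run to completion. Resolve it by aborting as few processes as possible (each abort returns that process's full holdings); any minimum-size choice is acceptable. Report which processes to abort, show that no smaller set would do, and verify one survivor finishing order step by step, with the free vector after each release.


Abort proc-E and proc-B.
Key observation: proc-A could never have finished before the abort; with (0, 2, 3) returned by proc-E and proc-B, it fits at step 3.
Why nothing smaller works — every single abort fails: proc-E alone leaves proc-B blocked (short on R1); proc-B alone leaves proc-E blocked (short on R1); proc-A alone leaves proc-E blocked (short on R1); proc-H alone leaves proc-E blocked (short on R1); proc-D alone leaves proc-E blocked (short on R1).
Survivors finish in the order: proc-D, proc-H, proc-A. Walking it through (pool after the aborts first):
  pool = (2, 5, 3)
  proc-D: need (0, 0, 0) fits (2, 5, 3); releases (3, 0, 0), pool now (5, 5, 3)
  proc-H: need (5, 3, 0) fits (5, 5, 3); releases (1, 1, 3), pool now (6, 6, 6)
  proc-A: need (0, 6, 1) fits (6, 6, 6); releases (0, 1, 3), pool now (6, 7, 9)
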